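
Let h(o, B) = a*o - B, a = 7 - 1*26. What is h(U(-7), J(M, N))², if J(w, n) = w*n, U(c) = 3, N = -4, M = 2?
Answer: 2401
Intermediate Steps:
a = -19 (a = 7 - 26 = -19)
J(w, n) = n*w
h(o, B) = -B - 19*o (h(o, B) = -19*o - B = -B - 19*o)
h(U(-7), J(M, N))² = (-(-4)*2 - 19*3)² = (-1*(-8) - 57)² = (8 - 57)² = (-49)² = 2401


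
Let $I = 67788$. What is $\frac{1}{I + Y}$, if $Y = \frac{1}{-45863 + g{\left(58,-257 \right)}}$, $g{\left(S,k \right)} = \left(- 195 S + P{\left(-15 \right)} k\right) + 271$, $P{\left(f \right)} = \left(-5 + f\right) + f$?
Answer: $\frac{47907}{3247519715} \approx 1.4752 \cdot 10^{-5}$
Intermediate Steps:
$P{\left(f \right)} = -5 + 2 f$
$g{\left(S,k \right)} = 271 - 195 S - 35 k$ ($g{\left(S,k \right)} = \left(- 195 S + \left(-5 + 2 \left(-15\right)\right) k\right) + 271 = \left(- 195 S + \left(-5 - 30\right) k\right) + 271 = \left(- 195 S - 35 k\right) + 271 = 271 - 195 S - 35 k$)
$Y = - \frac{1}{47907}$ ($Y = \frac{1}{-45863 - 2044} = \frac{1}{-47907} = - \frac{1}{47907} \approx -2.0874 \cdot 10^{-5}$)
$\frac{1}{I + Y} = \frac{1}{67788 - \frac{1}{47907}} = \frac{1}{\frac{3247519715}{47907}} = \frac{47907}{3247519715}$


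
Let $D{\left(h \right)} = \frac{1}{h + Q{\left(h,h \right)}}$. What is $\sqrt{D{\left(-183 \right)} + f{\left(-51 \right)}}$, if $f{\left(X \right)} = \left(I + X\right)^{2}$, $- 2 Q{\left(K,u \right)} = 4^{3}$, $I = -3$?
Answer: $\frac{\sqrt{134791885}}{215} \approx 54.0$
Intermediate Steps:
$Q{\left(K,u \right)} = -32$ ($Q{\left(K,u \right)} = - \frac{4^{3}}{2} = \left(- \frac{1}{2}\right) 64 = -32$)
$f{\left(X \right)} = \left(-3 + X\right)^{2}$
$D{\left(h \right)} = \frac{1}{-32 + h}$ ($D{\left(h \right)} = \frac{1}{h - 32} = \frac{1}{-32 + h}$)
$\sqrt{D{\left(-183 \right)} + f{\left(-51 \right)}} = \sqrt{\frac{1}{-32 - 183} + \left(-3 - 51\right)^{2}} = \sqrt{\frac{1}{-215} + \left(-54\right)^{2}} = \sqrt{- \frac{1}{215} + 2916} = \sqrt{\frac{626939}{215}} = \frac{\sqrt{134791885}}{215}$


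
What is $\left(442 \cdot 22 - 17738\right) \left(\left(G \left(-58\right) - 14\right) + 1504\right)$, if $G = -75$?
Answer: $-46801760$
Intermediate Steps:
$\left(442 \cdot 22 - 17738\right) \left(\left(G \left(-58\right) - 14\right) + 1504\right) = \left(442 \cdot 22 - 17738\right) \left(\left(\left(-75\right) \left(-58\right) - 14\right) + 1504\right) = \left(9724 - 17738\right) \left(\left(4350 - 14\right) + 1504\right) = - 8014 \left(4336 + 1504\right) = \left(-8014\right) 5840 = -46801760$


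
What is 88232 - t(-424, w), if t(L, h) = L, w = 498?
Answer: 88656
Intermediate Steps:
88232 - t(-424, w) = 88232 - 1*(-424) = 88232 + 424 = 88656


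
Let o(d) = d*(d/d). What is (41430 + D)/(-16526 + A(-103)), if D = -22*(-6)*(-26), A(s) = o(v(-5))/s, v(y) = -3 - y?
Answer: -1956897/851090 ≈ -2.2993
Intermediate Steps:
o(d) = d (o(d) = d*1 = d)
A(s) = 2/s (A(s) = (-3 - 1*(-5))/s = (-3 + 5)/s = 2/s)
D = -3432 (D = 132*(-26) = -3432)
(41430 + D)/(-16526 + A(-103)) = (41430 - 3432)/(-16526 + 2/(-103)) = 37998/(-16526 + 2*(-1/103)) = 37998/(-16526 - 2/103) = 37998/(-1702180/103) = 37998*(-103/1702180) = -1956897/851090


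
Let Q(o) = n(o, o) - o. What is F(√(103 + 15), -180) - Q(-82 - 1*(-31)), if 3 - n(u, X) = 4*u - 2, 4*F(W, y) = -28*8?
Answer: -316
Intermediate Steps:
F(W, y) = -56 (F(W, y) = (-28*8)/4 = (¼)*(-224) = -56)
n(u, X) = 5 - 4*u (n(u, X) = 3 - (4*u - 2) = 3 - (-2 + 4*u) = 3 + (2 - 4*u) = 5 - 4*u)
Q(o) = 5 - 5*o (Q(o) = (5 - 4*o) - o = 5 - 5*o)
F(√(103 + 15), -180) - Q(-82 - 1*(-31)) = -56 - (5 - 5*(-82 - 1*(-31))) = -56 - (5 - 5*(-82 + 31)) = -56 - (5 - 5*(-51)) = -56 - (5 + 255) = -56 - 1*260 = -56 - 260 = -316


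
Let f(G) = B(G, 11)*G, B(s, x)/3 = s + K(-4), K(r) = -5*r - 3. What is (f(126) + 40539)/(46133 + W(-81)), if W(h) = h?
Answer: 94593/46052 ≈ 2.0540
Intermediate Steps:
K(r) = -3 - 5*r
B(s, x) = 51 + 3*s (B(s, x) = 3*(s + (-3 - 5*(-4))) = 3*(s + (-3 + 20)) = 3*(s + 17) = 3*(17 + s) = 51 + 3*s)
f(G) = G*(51 + 3*G) (f(G) = (51 + 3*G)*G = G*(51 + 3*G))
(f(126) + 40539)/(46133 + W(-81)) = (3*126*(17 + 126) + 40539)/(46133 - 81) = (3*126*143 + 40539)/46052 = (54054 + 40539)*(1/46052) = 94593*(1/46052) = 94593/46052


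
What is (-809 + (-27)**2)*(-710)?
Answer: 56800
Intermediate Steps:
(-809 + (-27)**2)*(-710) = (-809 + 729)*(-710) = -80*(-710) = 56800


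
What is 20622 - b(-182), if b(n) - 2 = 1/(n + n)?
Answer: 7505681/364 ≈ 20620.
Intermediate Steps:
b(n) = 2 + 1/(2*n) (b(n) = 2 + 1/(n + n) = 2 + 1/(2*n))
20622 - b(-182) = 20622 - (2 + (½)/(-182)) = 20622 - (2 + (½)*(-1/182)) = 20622 - (2 - 1/364) = 20622 - 1*727/364 = 20622 - 727/364 = 7505681/364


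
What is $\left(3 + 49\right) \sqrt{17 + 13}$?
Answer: $52 \sqrt{30} \approx 284.82$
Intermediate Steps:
$\left(3 + 49\right) \sqrt{17 + 13} = 52 \sqrt{30}$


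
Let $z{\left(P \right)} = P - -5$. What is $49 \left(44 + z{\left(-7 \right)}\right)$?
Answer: $2058$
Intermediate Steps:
$z{\left(P \right)} = 5 + P$ ($z{\left(P \right)} = P + 5 = 5 + P$)
$49 \left(44 + z{\left(-7 \right)}\right) = 49 \left(44 + \left(5 - 7\right)\right) = 49 \left(44 - 2\right) = 49 \cdot 42 = 2058$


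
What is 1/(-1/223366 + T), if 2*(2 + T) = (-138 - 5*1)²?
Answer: 111683/1141679467 ≈ 9.7823e-5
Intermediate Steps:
T = 20445/2 (T = -2 + (-138 - 5*1)²/2 = -2 + (-138 - 5)²/2 = -2 + (½)*(-143)² = -2 + (½)*20449 = -2 + 20449/2 = 20445/2 ≈ 10223.)
1/(-1/223366 + T) = 1/(-1/223366 + 20445/2) = 1/(1141679467/111683) = 111683/1141679467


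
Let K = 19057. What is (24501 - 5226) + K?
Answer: 38332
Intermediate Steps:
(24501 - 5226) + K = (24501 - 5226) + 19057 = 19275 + 19057 = 38332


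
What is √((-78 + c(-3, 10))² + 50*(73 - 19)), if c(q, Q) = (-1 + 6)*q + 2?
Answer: √10981 ≈ 104.79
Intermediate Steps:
c(q, Q) = 2 + 5*q (c(q, Q) = 5*q + 2 = 2 + 5*q)
√((-78 + c(-3, 10))² + 50*(73 - 19)) = √((-78 + (2 + 5*(-3)))² + 50*(73 - 19)) = √((-78 + (2 - 15))² + 50*54) = √((-78 - 13)² + 2700) = √((-91)² + 2700) = √(8281 + 2700) = √10981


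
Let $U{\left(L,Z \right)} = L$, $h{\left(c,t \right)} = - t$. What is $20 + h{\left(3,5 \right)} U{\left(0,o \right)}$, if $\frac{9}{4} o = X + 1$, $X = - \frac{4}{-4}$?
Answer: $20$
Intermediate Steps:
$X = 1$ ($X = \left(-4\right) \left(- \frac{1}{4}\right) = 1$)
$o = \frac{8}{9}$ ($o = \frac{4 \left(1 + 1\right)}{9} = \frac{4}{9} \cdot 2 = \frac{8}{9} \approx 0.88889$)
$20 + h{\left(3,5 \right)} U{\left(0,o \right)} = 20 + \left(-1\right) 5 \cdot 0 = 20 - 0 = 20 + 0 = 20$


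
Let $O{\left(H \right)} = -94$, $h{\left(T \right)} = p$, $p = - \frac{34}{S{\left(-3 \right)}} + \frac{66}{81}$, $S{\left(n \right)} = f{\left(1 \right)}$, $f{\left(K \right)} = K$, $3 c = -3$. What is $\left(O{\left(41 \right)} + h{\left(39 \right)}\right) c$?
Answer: $\frac{3434}{27} \approx 127.19$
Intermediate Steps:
$c = -1$ ($c = \frac{1}{3} \left(-3\right) = -1$)
$S{\left(n \right)} = 1$
$p = - \frac{896}{27}$ ($p = - \frac{34}{1} + \frac{66}{81} = \left(-34\right) 1 + 66 \cdot \frac{1}{81} = -34 + \frac{22}{27} = - \frac{896}{27} \approx -33.185$)
$h{\left(T \right)} = - \frac{896}{27}$
$\left(O{\left(41 \right)} + h{\left(39 \right)}\right) c = \left(-94 - \frac{896}{27}\right) \left(-1\right) = \left(- \frac{3434}{27}\right) \left(-1\right) = \frac{3434}{27}$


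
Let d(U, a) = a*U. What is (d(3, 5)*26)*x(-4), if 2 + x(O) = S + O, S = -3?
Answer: -3510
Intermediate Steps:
x(O) = -5 + O (x(O) = -2 + (-3 + O) = -5 + O)
d(U, a) = U*a
(d(3, 5)*26)*x(-4) = ((3*5)*26)*(-5 - 4) = (15*26)*(-9) = 390*(-9) = -3510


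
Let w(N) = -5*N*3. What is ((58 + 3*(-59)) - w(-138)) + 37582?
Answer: 35393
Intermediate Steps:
w(N) = -15*N
((58 + 3*(-59)) - w(-138)) + 37582 = ((58 + 3*(-59)) - (-15)*(-138)) + 37582 = ((58 - 177) - 1*2070) + 37582 = (-119 - 2070) + 37582 = -2189 + 37582 = 35393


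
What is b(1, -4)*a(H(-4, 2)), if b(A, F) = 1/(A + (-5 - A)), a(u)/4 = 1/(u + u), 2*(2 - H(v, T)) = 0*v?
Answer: -⅕ ≈ -0.20000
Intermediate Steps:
H(v, T) = 2 (H(v, T) = 2 - 0*v = 2 - ½*0 = 2 + 0 = 2)
a(u) = 2/u (a(u) = 4/(u + u) = 4/((2*u)) = 4*(1/(2*u)) = 2/u)
b(A, F) = -⅕ (b(A, F) = 1/(-5) = -⅕)
b(1, -4)*a(H(-4, 2)) = -2/(5*2) = -⅕*1 = -⅕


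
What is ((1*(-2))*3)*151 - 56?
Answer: -962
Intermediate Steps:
((1*(-2))*3)*151 - 56 = -2*3*151 - 56 = -6*151 - 56 = -906 - 56 = -962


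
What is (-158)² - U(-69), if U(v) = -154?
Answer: 25118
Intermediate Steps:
(-158)² - U(-69) = (-158)² - 1*(-154) = 24964 + 154 = 25118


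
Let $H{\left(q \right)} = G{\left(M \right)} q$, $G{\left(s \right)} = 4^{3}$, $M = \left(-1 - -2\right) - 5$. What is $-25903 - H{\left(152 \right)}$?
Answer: $-35631$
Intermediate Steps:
$M = -4$ ($M = \left(-1 + 2\right) - 5 = 1 - 5 = -4$)
$G{\left(s \right)} = 64$
$H{\left(q \right)} = 64 q$
$-25903 - H{\left(152 \right)} = -25903 - 64 \cdot 152 = -25903 - 9728 = -35631$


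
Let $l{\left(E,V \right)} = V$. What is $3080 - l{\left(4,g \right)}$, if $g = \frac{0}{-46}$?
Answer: $3080$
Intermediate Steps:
$g = 0$ ($g = 0 \left(- \frac{1}{46}\right) = 0$)
$3080 - l{\left(4,g \right)} = 3080 - 0 = 3080 + 0 = 3080$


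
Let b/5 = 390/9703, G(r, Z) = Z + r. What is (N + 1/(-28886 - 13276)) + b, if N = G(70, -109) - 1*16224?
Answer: -6653076713821/409097886 ≈ -16263.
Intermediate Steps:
b = 1950/9703 (b = 5*(390/9703) = 1950/9703 ≈ 0.20097)
N = -16263 (N = (-109 + 70) - 1*16224 = -39 - 16224 = -16263)
(N + 1/(-28886 - 13276)) + b = (-16263 + 1/(-28886 - 13276)) + 1950/9703 = (-16263 + 1/(-42162)) + 1950/9703 = (-16263 - 1/42162) + 1950/9703 = -685680607/42162 + 1950/9703 = -6653076713821/409097886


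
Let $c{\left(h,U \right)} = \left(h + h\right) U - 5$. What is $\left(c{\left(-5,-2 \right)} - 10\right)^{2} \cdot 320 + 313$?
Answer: $8313$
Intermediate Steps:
$c{\left(h,U \right)} = -5 + 2 U h$ ($c{\left(h,U \right)} = 2 h U - 5 = 2 U h - 5 = -5 + 2 U h$)
$\left(c{\left(-5,-2 \right)} - 10\right)^{2} \cdot 320 + 313 = \left(\left(-5 + 2 \left(-2\right) \left(-5\right)\right) - 10\right)^{2} \cdot 320 + 313 = \left(\left(-5 + 20\right) - 10\right)^{2} \cdot 320 + 313 = \left(15 - 10\right)^{2} \cdot 320 + 313 = 5^{2} \cdot 320 + 313 = 25 \cdot 320 + 313 = 8000 + 313 = 8313$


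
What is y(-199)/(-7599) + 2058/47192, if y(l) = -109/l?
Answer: 91381345/2098934988 ≈ 0.043537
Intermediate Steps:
y(-199)/(-7599) + 2058/47192 = -109/(-199)/(-7599) + 2058/47192 = -109*(-1/199)*(-1/7599) + 2058*(1/47192) = (109/199)*(-1/7599) + 1029/23596 = -109/1512201 + 1029/23596 = 91381345/2098934988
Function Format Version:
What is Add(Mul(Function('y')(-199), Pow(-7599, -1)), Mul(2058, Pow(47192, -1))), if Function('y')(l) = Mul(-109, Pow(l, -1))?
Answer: Rational(91381345, 2098934988) ≈ 0.043537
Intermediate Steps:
Add(Mul(Function('y')(-199), Pow(-7599, -1)), Mul(2058, Pow(47192, -1))) = Add(Mul(Mul(-109, Pow(-199, -1)), Pow(-7599, -1)), Mul(2058, Pow(47192, -1))) = Add(Mul(Mul(-109, Rational(-1, 199)), Rational(-1, 7599)), Mul(2058, Rational(1, 47192))) = Add(Mul(Rational(109, 199), Rational(-1, 7599)), Rational(1029, 23596)) = Add(Rational(-109, 1512201), Rational(1029, 23596)) = Rational(91381345, 2098934988)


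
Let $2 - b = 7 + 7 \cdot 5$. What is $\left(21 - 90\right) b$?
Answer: $2760$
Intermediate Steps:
$b = -40$ ($b = 2 - \left(7 + 7 \cdot 5\right) = 2 - \left(7 + 35\right) = 2 - 42 = -40$)
$\left(21 - 90\right) b = \left(21 - 90\right) \left(-40\right) = \left(-69\right) \left(-40\right) = 2760$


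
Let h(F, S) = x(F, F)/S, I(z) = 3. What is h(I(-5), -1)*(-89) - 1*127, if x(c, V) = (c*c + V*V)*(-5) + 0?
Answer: -8137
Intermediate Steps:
x(c, V) = -5*V² - 5*c² (x(c, V) = (c² + V²)*(-5) + 0 = (V² + c²)*(-5) + 0 = (-5*V² - 5*c²) + 0 = -5*V² - 5*c²)
h(F, S) = -10*F²/S (h(F, S) = (-5*F² - 5*F²)/S = (-10*F²)/S = -10*F²/S)
h(I(-5), -1)*(-89) - 1*127 = -10*3²/(-1)*(-89) - 1*127 = -10*9*(-1)*(-89) - 127 = 90*(-89) - 127 = -8010 - 127 = -8137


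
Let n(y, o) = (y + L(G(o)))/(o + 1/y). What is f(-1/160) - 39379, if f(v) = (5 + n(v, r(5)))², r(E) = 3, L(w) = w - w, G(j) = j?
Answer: -24832940446399/631014400 ≈ -39354.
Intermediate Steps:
L(w) = 0
n(y, o) = y/(o + 1/y) (n(y, o) = (y + 0)/(o + 1/y) = y/(o + 1/y))
f(v) = (5 + v²/(1 + 3*v))²
f(-1/160) - 39379 = (5 + (-1/160)² + 15*(-1/160))²/(1 + 3*(-1/160))² - 39379 = (5 + 1/25600 - 3/32)²/(1 - 3/160)² - 39379 = (125601/25600)²/(157/160)² - 39379 = (25600/24649)*(15775611201/655360000) - 39379 = 15775611201/631014400 - 39379 = -24832940446399/631014400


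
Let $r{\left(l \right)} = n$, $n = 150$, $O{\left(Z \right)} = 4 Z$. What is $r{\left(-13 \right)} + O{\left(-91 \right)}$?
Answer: $-214$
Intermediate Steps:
$r{\left(l \right)} = 150$
$r{\left(-13 \right)} + O{\left(-91 \right)} = 150 + 4 \left(-91\right) = 150 - 364 = -214$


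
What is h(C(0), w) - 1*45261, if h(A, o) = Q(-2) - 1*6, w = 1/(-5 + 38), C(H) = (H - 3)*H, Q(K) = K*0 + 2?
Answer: -45265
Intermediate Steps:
Q(K) = 2 (Q(K) = 0 + 2 = 2)
C(H) = H*(-3 + H) (C(H) = (-3 + H)*H = H*(-3 + H))
w = 1/33 ≈ 0.030303
h(A, o) = -4 (h(A, o) = 2 - 1*6 = 2 - 6 = -4)
h(C(0), w) - 1*45261 = -4 - 1*45261 = -4 - 45261 = -45265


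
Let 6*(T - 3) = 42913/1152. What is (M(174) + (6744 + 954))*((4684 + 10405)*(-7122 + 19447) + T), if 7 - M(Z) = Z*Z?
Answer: -29013621306759179/6912 ≈ -4.1976e+12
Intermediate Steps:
M(Z) = 7 - Z² (M(Z) = 7 - Z*Z = 7 - Z²)
T = 63649/6912 (T = 3 + (42913/1152)/6 = 3 + (42913*(1/1152))/6 = 3 + (⅙)*(42913/1152) = 3 + 42913/6912 = 63649/6912 ≈ 9.2085)
(M(174) + (6744 + 954))*((4684 + 10405)*(-7122 + 19447) + T) = ((7 - 1*174²) + (6744 + 954))*((4684 + 10405)*(-7122 + 19447) + 63649/6912) = ((7 - 1*30276) + 7698)*(15089*12325 + 63649/6912) = ((7 - 30276) + 7698)*(185971925 + 63649/6912) = (-30269 + 7698)*(1285438009249/6912) = -22571*1285438009249/6912 = -29013621306759179/6912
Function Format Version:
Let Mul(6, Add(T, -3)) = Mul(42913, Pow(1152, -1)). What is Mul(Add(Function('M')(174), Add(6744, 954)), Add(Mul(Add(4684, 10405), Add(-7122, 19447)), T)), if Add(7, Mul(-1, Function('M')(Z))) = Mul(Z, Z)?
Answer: Rational(-29013621306759179, 6912) ≈ -4.1976e+12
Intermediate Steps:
Function('M')(Z) = Add(7, Mul(-1, Pow(Z, 2))) (Function('M')(Z) = Add(7, Mul(-1, Mul(Z, Z))) = Add(7, Mul(-1, Pow(Z, 2))))
T = Rational(63649, 6912) (T = Add(3, Mul(Rational(1, 6), Mul(42913, Pow(1152, -1)))) = Add(3, Mul(Rational(1, 6), Mul(42913, Rational(1, 1152)))) = Add(3, Mul(Rational(1, 6), Rational(42913, 1152))) = Add(3, Rational(42913, 6912)) = Rational(63649, 6912) ≈ 9.2085)
Mul(Add(Function('M')(174), Add(6744, 954)), Add(Mul(Add(4684, 10405), Add(-7122, 19447)), T)) = Mul(Add(Add(7, Mul(-1, Pow(174, 2))), Add(6744, 954)), Add(Mul(Add(4684, 10405), Add(-7122, 19447)), Rational(63649, 6912))) = Mul(Add(Add(7, Mul(-1, 30276)), 7698), Add(Mul(15089, 12325), Rational(63649, 6912))) = Mul(Add(Add(7, -30276), 7698), Add(185971925, Rational(63649, 6912))) = Mul(Add(-30269, 7698), Rational(1285438009249, 6912)) = Mul(-22571, Rational(1285438009249, 6912)) = Rational(-29013621306759179, 6912)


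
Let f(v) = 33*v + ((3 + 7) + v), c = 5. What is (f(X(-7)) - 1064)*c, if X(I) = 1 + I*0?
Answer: -5100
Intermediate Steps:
X(I) = 1 (X(I) = 1 + 0 = 1)
f(v) = 10 + 34*v (f(v) = 33*v + (10 + v) = 10 + 34*v)
(f(X(-7)) - 1064)*c = ((10 + 34*1) - 1064)*5 = ((10 + 34) - 1064)*5 = (44 - 1064)*5 = -1020*5 = -5100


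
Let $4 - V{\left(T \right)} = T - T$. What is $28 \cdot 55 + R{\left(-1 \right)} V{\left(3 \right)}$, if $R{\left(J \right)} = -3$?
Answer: $1528$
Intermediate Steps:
$V{\left(T \right)} = 4$ ($V{\left(T \right)} = 4 - \left(T - T\right) = 4 - 0 = 4 + 0 = 4$)
$28 \cdot 55 + R{\left(-1 \right)} V{\left(3 \right)} = 28 \cdot 55 - 12 = 1540 - 12 = 1528$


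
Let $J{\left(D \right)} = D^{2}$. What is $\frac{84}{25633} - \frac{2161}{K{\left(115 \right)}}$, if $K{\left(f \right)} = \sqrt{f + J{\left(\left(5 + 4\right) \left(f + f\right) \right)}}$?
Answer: $\frac{84}{25633} - \frac{2161 \sqrt{4285015}}{4285015} \approx -1.0407$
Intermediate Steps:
$K{\left(f \right)} = \sqrt{f + 324 f^{2}}$ ($K{\left(f \right)} = \sqrt{f + \left(\left(5 + 4\right) \left(f + f\right)\right)^{2}} = \sqrt{f + \left(9 \cdot 2 f\right)^{2}} = \sqrt{f + \left(18 f\right)^{2}} = \sqrt{f + 324 f^{2}}$)
$\frac{84}{25633} - \frac{2161}{K{\left(115 \right)}} = \frac{84}{25633} - \frac{2161}{\sqrt{115 \left(1 + 324 \cdot 115\right)}} = 84 \cdot \frac{1}{25633} - \frac{2161}{\sqrt{115 \left(1 + 37260\right)}} = \frac{84}{25633} - \frac{2161}{\sqrt{115 \cdot 37261}} = \frac{84}{25633} - \frac{2161}{\sqrt{4285015}} = \frac{84}{25633} - 2161 \frac{\sqrt{4285015}}{4285015} = \frac{84}{25633} - \frac{2161 \sqrt{4285015}}{4285015}$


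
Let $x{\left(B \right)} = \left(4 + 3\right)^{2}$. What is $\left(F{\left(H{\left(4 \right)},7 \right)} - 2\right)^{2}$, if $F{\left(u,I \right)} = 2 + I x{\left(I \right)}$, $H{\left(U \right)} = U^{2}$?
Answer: $117649$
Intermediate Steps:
$x{\left(B \right)} = 49$ ($x{\left(B \right)} = 7^{2} = 49$)
$F{\left(u,I \right)} = 2 + 49 I$ ($F{\left(u,I \right)} = 2 + I 49 = 2 + 49 I$)
$\left(F{\left(H{\left(4 \right)},7 \right)} - 2\right)^{2} = \left(\left(2 + 49 \cdot 7\right) - 2\right)^{2} = \left(\left(2 + 343\right) - 2\right)^{2} = \left(345 - 2\right)^{2} = 343^{2} = 117649$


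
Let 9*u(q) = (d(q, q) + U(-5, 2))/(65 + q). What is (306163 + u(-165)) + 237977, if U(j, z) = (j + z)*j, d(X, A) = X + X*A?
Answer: 6529319/12 ≈ 5.4411e+5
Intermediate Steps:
d(X, A) = X + A*X
U(j, z) = j*(j + z)
u(q) = (15 + q*(1 + q))/(9*(65 + q)) (u(q) = ((q*(1 + q) - 5*(-5 + 2))/(65 + q))/9 = ((q*(1 + q) - 5*(-3))/(65 + q))/9 = ((q*(1 + q) + 15)/(65 + q))/9 = ((15 + q*(1 + q))/(65 + q))/9 = (15 + q*(1 + q))/(9*(65 + q)))
(306163 + u(-165)) + 237977 = (306163 + (15 - 165*(1 - 165))/(9*(65 - 165))) + 237977 = (306163 + (⅑)*(15 - 165*(-164))/(-100)) + 237977 = (306163 + (⅑)*(-1/100)*(15 + 27060)) + 237977 = (306163 + (⅑)*(-1/100)*27075) + 237977 = (306163 - 361/12) + 237977 = 3673595/12 + 237977 = 6529319/12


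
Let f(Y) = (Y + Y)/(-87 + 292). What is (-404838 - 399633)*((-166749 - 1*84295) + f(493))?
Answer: 41400518425014/205 ≈ 2.0195e+11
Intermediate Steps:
f(Y) = 2*Y/205 (f(Y) = (2*Y)/205 = (2*Y)*(1/205) = 2*Y/205)
(-404838 - 399633)*((-166749 - 1*84295) + f(493)) = (-404838 - 399633)*((-166749 - 1*84295) + (2/205)*493) = -804471*((-166749 - 84295) + 986/205) = -804471*(-251044 + 986/205) = -804471*(-51463034/205) = 41400518425014/205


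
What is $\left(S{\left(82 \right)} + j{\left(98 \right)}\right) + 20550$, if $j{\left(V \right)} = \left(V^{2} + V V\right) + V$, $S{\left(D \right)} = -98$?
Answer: $39758$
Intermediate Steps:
$j{\left(V \right)} = V + 2 V^{2}$ ($j{\left(V \right)} = \left(V^{2} + V^{2}\right) + V = 2 V^{2} + V = V + 2 V^{2}$)
$\left(S{\left(82 \right)} + j{\left(98 \right)}\right) + 20550 = \left(-98 + 98 \left(1 + 2 \cdot 98\right)\right) + 20550 = \left(-98 + 98 \left(1 + 196\right)\right) + 20550 = \left(-98 + 98 \cdot 197\right) + 20550 = \left(-98 + 19306\right) + 20550 = 19208 + 20550 = 39758$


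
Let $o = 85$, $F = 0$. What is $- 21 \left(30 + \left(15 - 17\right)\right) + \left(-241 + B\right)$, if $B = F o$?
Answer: $-829$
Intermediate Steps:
$B = 0$ ($B = 0 \cdot 85 = 0$)
$- 21 \left(30 + \left(15 - 17\right)\right) + \left(-241 + B\right) = - 21 \left(30 + \left(15 - 17\right)\right) + \left(-241 + 0\right) = - 21 \left(30 + \left(15 - 17\right)\right) - 241 = - 21 \left(30 - 2\right) - 241 = \left(-21\right) 28 - 241 = -588 - 241 = -829$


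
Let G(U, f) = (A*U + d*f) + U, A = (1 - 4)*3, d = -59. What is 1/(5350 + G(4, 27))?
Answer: 1/3725 ≈ 0.00026846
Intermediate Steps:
A = -9 (A = -3*3 = -9)
G(U, f) = -59*f - 8*U (G(U, f) = (-9*U - 59*f) + U = (-59*f - 9*U) + U = -59*f - 8*U)
1/(5350 + G(4, 27)) = 1/(5350 + (-59*27 - 8*4)) = 1/(5350 + (-1593 - 32)) = 1/(5350 - 1625) = 1/3725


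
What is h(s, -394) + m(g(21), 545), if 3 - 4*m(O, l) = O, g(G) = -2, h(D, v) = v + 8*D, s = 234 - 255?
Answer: -2243/4 ≈ -560.75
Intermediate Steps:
s = -21
m(O, l) = 3/4 - O/4
h(s, -394) + m(g(21), 545) = (-394 + 8*(-21)) + (3/4 - 1/4*(-2)) = (-394 - 168) + (3/4 + 1/2) = -562 + 5/4 = -2243/4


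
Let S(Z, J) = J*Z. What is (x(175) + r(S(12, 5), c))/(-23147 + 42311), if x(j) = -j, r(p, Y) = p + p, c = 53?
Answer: -55/19164 ≈ -0.0028700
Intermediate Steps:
r(p, Y) = 2*p
(x(175) + r(S(12, 5), c))/(-23147 + 42311) = (-1*175 + 2*(5*12))/(-23147 + 42311) = (-175 + 2*60)/19164 = (-175 + 120)*(1/19164) = -55*1/19164 = -55/19164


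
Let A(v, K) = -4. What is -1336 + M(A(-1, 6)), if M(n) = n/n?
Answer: -1335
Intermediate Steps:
M(n) = 1
-1336 + M(A(-1, 6)) = -1336 + 1 = -1335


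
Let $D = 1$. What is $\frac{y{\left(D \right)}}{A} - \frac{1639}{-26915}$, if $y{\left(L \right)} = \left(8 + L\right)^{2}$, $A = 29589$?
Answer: $\frac{344738}{5417605} \approx 0.063633$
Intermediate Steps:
$\frac{y{\left(D \right)}}{A} - \frac{1639}{-26915} = \frac{\left(8 + 1\right)^{2}}{29589} - \frac{1639}{-26915} = 9^{2} \cdot \frac{1}{29589} - - \frac{1639}{26915} = 81 \cdot \frac{1}{29589} + \frac{1639}{26915} = \frac{27}{9863} + \frac{1639}{26915} = \frac{344738}{5417605}$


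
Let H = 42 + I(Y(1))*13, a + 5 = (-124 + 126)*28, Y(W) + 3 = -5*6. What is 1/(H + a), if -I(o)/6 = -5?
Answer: 1/483 ≈ 0.0020704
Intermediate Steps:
Y(W) = -33 (Y(W) = -3 - 5*6 = -3 - 30 = -33)
I(o) = 30 (I(o) = -6*(-5) = 30)
a = 51 (a = -5 + (-124 + 126)*28 = -5 + 2*28 = -5 + 56 = 51)
H = 432 (H = 42 + 30*13 = 42 + 390 = 432)
1/(H + a) = 1/(432 + 51) = 1/483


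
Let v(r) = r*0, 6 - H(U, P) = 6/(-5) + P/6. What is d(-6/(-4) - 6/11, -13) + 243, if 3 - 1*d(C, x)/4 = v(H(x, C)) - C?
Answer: 2847/11 ≈ 258.82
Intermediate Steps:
H(U, P) = 36/5 - P/6 (H(U, P) = 6 - (6/(-5) + P/6) = 6 - (6*(-⅕) + P*(⅙)) = 6 - (-6/5 + P/6) = 6 + (6/5 - P/6) = 36/5 - P/6)
v(r) = 0
d(C, x) = 12 + 4*C (d(C, x) = 12 - 4*(0 - C) = 12 - (-4)*C = 12 + 4*C)
d(-6/(-4) - 6/11, -13) + 243 = (12 + 4*(-6/(-4) - 6/11)) + 243 = (12 + 4*(-6*(-¼) - 6*1/11)) + 243 = (12 + 4*(3/2 - 6/11)) + 243 = (12 + 4*(21/22)) + 243 = (12 + 42/11) + 243 = 174/11 + 243 = 2847/11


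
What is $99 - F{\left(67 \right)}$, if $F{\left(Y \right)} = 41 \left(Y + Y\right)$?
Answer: $-5395$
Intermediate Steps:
$F{\left(Y \right)} = 82 Y$ ($F{\left(Y \right)} = 41 \cdot 2 Y = 82 Y$)
$99 - F{\left(67 \right)} = 99 - 82 \cdot 67 = 99 - 5494 = -5395$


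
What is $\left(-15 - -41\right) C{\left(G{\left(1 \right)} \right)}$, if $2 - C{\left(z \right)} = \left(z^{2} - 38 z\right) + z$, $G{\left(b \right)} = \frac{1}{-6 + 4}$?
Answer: $- \frac{871}{2} \approx -435.5$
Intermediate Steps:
$G{\left(b \right)} = - \frac{1}{2}$ ($G{\left(b \right)} = \frac{1}{-2} = - \frac{1}{2}$)
$C{\left(z \right)} = 2 - z^{2} + 37 z$ ($C{\left(z \right)} = 2 - \left(\left(z^{2} - 38 z\right) + z\right) = 2 - \left(z^{2} - 37 z\right) = 2 - z^{2} + 37 z$)
$\left(-15 - -41\right) C{\left(G{\left(1 \right)} \right)} = \left(-15 - -41\right) \left(2 - \left(- \frac{1}{2}\right)^{2} + 37 \left(- \frac{1}{2}\right)\right) = \left(-15 + 41\right) \left(2 - \frac{1}{4} - \frac{37}{2}\right) = 26 \left(2 - \frac{1}{4} - \frac{37}{2}\right) = 26 \left(- \frac{67}{4}\right) = - \frac{871}{2}$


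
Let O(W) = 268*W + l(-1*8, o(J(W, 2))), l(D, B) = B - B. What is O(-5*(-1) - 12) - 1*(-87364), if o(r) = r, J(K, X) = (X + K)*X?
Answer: 85488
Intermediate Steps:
J(K, X) = X*(K + X) (J(K, X) = (K + X)*X = X*(K + X))
l(D, B) = 0
O(W) = 268*W (O(W) = 268*W + 0 = 268*W)
O(-5*(-1) - 12) - 1*(-87364) = 268*(-5*(-1) - 12) - 1*(-87364) = 268*(5 - 12) + 87364 = 268*(-7) + 87364 = -1876 + 87364 = 85488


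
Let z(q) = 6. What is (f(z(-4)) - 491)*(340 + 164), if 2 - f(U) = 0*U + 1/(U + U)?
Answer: -246498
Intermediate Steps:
f(U) = 2 - 1/(2*U) (f(U) = 2 - (0*U + 1/(U + U)) = 2 - (0 + 1/(2*U)) = 2 - 1/(2*U))
(f(z(-4)) - 491)*(340 + 164) = ((2 - 1/2/6) - 491)*(340 + 164) = ((2 - 1/2*1/6) - 491)*504 = ((2 - 1/12) - 491)*504 = (23/12 - 491)*504 = -5869/12*504 = -246498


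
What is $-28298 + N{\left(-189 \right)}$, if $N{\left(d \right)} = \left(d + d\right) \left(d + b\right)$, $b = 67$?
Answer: $17818$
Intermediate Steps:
$N{\left(d \right)} = 2 d \left(67 + d\right)$ ($N{\left(d \right)} = \left(d + d\right) \left(d + 67\right) = 2 d \left(67 + d\right)$)
$-28298 + N{\left(-189 \right)} = -28298 + 2 \left(-189\right) \left(67 - 189\right) = -28298 + 2 \left(-189\right) \left(-122\right) = -28298 + 46116 = 17818$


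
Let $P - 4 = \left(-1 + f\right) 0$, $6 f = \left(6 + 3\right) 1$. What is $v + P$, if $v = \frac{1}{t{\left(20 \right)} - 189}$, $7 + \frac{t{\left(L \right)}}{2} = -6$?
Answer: $\frac{859}{215} \approx 3.9953$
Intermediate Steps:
$t{\left(L \right)} = -26$ ($t{\left(L \right)} = -14 + 2 \left(-6\right) = -14 - 12 = -26$)
$f = \frac{3}{2}$ ($f = \frac{\left(6 + 3\right) 1}{6} = \frac{9 \cdot 1}{6} = \frac{1}{6} \cdot 9 = \frac{3}{2} \approx 1.5$)
$v = - \frac{1}{215}$ ($v = \frac{1}{-26 - 189} = \frac{1}{-215} = - \frac{1}{215} \approx -0.0046512$)
$P = 4$ ($P = 4 + \left(-1 + \frac{3}{2}\right) 0 = 4 + \frac{1}{2} \cdot 0 = 4 + 0 = 4$)
$v + P = - \frac{1}{215} + 4 = \frac{859}{215}$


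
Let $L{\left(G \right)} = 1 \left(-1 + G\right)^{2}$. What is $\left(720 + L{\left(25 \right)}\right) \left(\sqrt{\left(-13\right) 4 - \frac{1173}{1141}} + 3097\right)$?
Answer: $4013712 + \frac{1296 i \sqrt{69036205}}{1141} \approx 4.0137 \cdot 10^{6} + 9437.5 i$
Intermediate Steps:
$L{\left(G \right)} = \left(-1 + G\right)^{2}$
$\left(720 + L{\left(25 \right)}\right) \left(\sqrt{\left(-13\right) 4 - \frac{1173}{1141}} + 3097\right) = \left(720 + \left(-1 + 25\right)^{2}\right) \left(\sqrt{\left(-13\right) 4 - \frac{1173}{1141}} + 3097\right) = \left(720 + 24^{2}\right) \left(\sqrt{-52 - \frac{1173}{1141}} + 3097\right) = \left(720 + 576\right) \left(\sqrt{-52 - \frac{1173}{1141}} + 3097\right) = 1296 \left(\sqrt{- \frac{60505}{1141}} + 3097\right) = 1296 \left(\frac{i \sqrt{69036205}}{1141} + 3097\right) = 1296 \left(3097 + \frac{i \sqrt{69036205}}{1141}\right) = 4013712 + \frac{1296 i \sqrt{69036205}}{1141}$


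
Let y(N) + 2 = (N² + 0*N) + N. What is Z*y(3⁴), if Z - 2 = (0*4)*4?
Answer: 13280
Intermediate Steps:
Z = 2 (Z = 2 + (0*4)*4 = 2 + 0*4 = 2 + 0 = 2)
y(N) = -2 + N + N² (y(N) = -2 + ((N² + 0*N) + N) = -2 + ((N² + 0) + N) = -2 + (N² + N) = -2 + (N + N²) = -2 + N + N²)
Z*y(3⁴) = 2*(-2 + 3⁴ + (3⁴)²) = 2*(-2 + 81 + 81²) = 2*(-2 + 81 + 6561) = 2*6640 = 13280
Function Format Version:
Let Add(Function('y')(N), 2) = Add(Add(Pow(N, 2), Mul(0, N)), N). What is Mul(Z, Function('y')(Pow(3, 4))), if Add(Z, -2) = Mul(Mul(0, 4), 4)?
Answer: 13280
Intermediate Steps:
Z = 2 (Z = Add(2, Mul(Mul(0, 4), 4)) = Add(2, Mul(0, 4)) = Add(2, 0) = 2)
Function('y')(N) = Add(-2, N, Pow(N, 2)) (Function('y')(N) = Add(-2, Add(Add(Pow(N, 2), Mul(0, N)), N)) = Add(-2, Add(Add(Pow(N, 2), 0), N)) = Add(-2, Add(Pow(N, 2), N)) = Add(-2, Add(N, Pow(N, 2))) = Add(-2, N, Pow(N, 2)))
Mul(Z, Function('y')(Pow(3, 4))) = Mul(2, Add(-2, Pow(3, 4), Pow(Pow(3, 4), 2))) = Mul(2, Add(-2, 81, Pow(81, 2))) = Mul(2, Add(-2, 81, 6561)) = Mul(2, 6640) = 13280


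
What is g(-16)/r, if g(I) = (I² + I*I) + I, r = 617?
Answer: 496/617 ≈ 0.80389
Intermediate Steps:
g(I) = I + 2*I² (g(I) = (I² + I²) + I = 2*I² + I = I + 2*I²)
g(-16)/r = -16*(1 + 2*(-16))/617 = -16*(1 - 32)*(1/617) = -16*(-31)*(1/617) = 496*(1/617) = 496/617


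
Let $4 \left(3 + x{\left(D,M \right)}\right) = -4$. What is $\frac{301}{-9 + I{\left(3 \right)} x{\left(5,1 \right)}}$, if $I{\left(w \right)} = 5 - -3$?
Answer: $- \frac{301}{41} \approx -7.3415$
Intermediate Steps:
$x{\left(D,M \right)} = -4$ ($x{\left(D,M \right)} = -3 + \frac{1}{4} \left(-4\right) = -3 - 1 = -4$)
$I{\left(w \right)} = 8$ ($I{\left(w \right)} = 5 + 3 = 8$)
$\frac{301}{-9 + I{\left(3 \right)} x{\left(5,1 \right)}} = \frac{301}{-9 + 8 \left(-4\right)} = \frac{301}{-9 - 32} = \frac{301}{-41} = 301 \left(- \frac{1}{41}\right) = - \frac{301}{41}$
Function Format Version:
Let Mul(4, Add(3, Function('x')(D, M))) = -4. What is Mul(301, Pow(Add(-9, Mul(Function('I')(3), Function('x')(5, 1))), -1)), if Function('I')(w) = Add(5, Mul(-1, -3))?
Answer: Rational(-301, 41) ≈ -7.3415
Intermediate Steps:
Function('x')(D, M) = -4 (Function('x')(D, M) = Add(-3, Mul(Rational(1, 4), -4)) = Add(-3, -1) = -4)
Function('I')(w) = 8 (Function('I')(w) = Add(5, 3) = 8)
Mul(301, Pow(Add(-9, Mul(Function('I')(3), Function('x')(5, 1))), -1)) = Mul(301, Pow(Add(-9, Mul(8, -4)), -1)) = Mul(301, Pow(Add(-9, -32), -1)) = Mul(301, Pow(-41, -1)) = Mul(301, Rational(-1, 41)) = Rational(-301, 41)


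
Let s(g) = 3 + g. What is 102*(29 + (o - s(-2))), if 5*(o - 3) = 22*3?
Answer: 22542/5 ≈ 4508.4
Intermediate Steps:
o = 81/5 (o = 3 + (22*3)/5 = 3 + (1/5)*66 = 3 + 66/5 = 81/5 ≈ 16.200)
102*(29 + (o - s(-2))) = 102*(29 + (81/5 - (3 - 2))) = 102*(29 + (81/5 - 1*1)) = 102*(29 + (81/5 - 1)) = 102*(29 + 76/5) = 102*(221/5) = 22542/5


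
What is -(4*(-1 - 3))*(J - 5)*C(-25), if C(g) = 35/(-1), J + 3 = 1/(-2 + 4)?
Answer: 4200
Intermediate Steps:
J = -5/2 (J = -3 + 1/(-2 + 4) = -3 + 1/2 = -3 + ½ = -5/2 ≈ -2.5000)
C(g) = -35 (C(g) = 35*(-1) = -35)
-(4*(-1 - 3))*(J - 5)*C(-25) = -(4*(-1 - 3))*(-5/2 - 5)*(-35) = -(4*(-4))*(-15/2)*(-35) = -(-16*(-15/2))*(-35) = -120*(-35) = -1*(-4200) = 4200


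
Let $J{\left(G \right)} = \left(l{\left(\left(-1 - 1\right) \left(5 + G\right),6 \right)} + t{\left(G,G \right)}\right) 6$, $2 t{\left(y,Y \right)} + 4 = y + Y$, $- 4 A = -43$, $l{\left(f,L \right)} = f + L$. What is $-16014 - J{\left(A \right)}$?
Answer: $- \frac{31827}{2} \approx -15914.0$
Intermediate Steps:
$l{\left(f,L \right)} = L + f$
$A = \frac{43}{4}$ ($A = \left(- \frac{1}{4}\right) \left(-43\right) = \frac{43}{4} \approx 10.75$)
$t{\left(y,Y \right)} = -2 + \frac{Y}{2} + \frac{y}{2}$ ($t{\left(y,Y \right)} = -2 + \frac{y + Y}{2} = -2 + \frac{Y + y}{2} = -2 + \left(\frac{Y}{2} + \frac{y}{2}\right) = -2 + \frac{Y}{2} + \frac{y}{2}$)
$J{\left(G \right)} = -36 - 6 G$ ($J{\left(G \right)} = \left(\left(6 + \left(-1 - 1\right) \left(5 + G\right)\right) + \left(-2 + \frac{G}{2} + \frac{G}{2}\right)\right) 6 = \left(\left(6 - 2 \left(5 + G\right)\right) + \left(-2 + G\right)\right) 6 = \left(\left(6 - \left(10 + 2 G\right)\right) + \left(-2 + G\right)\right) 6 = \left(\left(-4 - 2 G\right) + \left(-2 + G\right)\right) 6 = \left(-6 - G\right) 6 = -36 - 6 G$)
$-16014 - J{\left(A \right)} = -16014 - \left(-36 - \frac{129}{2}\right) = -16014 - - \frac{201}{2} = -16014 + \frac{201}{2} = - \frac{31827}{2}$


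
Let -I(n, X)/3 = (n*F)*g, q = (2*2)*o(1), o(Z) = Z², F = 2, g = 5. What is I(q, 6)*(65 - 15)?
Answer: -6000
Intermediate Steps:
q = 4 (q = (2*2)*1² = 4*1 = 4)
I(n, X) = -30*n (I(n, X) = -3*n*2*5 = -3*2*n*5 = -30*n)
I(q, 6)*(65 - 15) = (-30*4)*(65 - 15) = -120*50 = -6000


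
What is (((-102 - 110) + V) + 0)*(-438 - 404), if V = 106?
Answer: 89252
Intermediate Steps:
(((-102 - 110) + V) + 0)*(-438 - 404) = (((-102 - 110) + 106) + 0)*(-438 - 404) = ((-212 + 106) + 0)*(-842) = (-106 + 0)*(-842) = -106*(-842) = 89252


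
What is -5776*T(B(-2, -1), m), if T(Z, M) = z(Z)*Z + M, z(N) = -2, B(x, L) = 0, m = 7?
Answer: -40432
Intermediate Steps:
T(Z, M) = M - 2*Z (T(Z, M) = -2*Z + M = M - 2*Z)
-5776*T(B(-2, -1), m) = -5776*(7 - 2*0) = -5776*(7 + 0) = -5776*7 = -40432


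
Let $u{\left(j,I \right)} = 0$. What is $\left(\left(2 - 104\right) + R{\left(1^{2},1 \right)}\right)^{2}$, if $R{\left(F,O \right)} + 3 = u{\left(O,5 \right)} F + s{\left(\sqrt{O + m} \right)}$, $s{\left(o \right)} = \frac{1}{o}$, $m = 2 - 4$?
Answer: $11024 + 210 i \approx 11024.0 + 210.0 i$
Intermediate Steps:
$m = -2$
$R{\left(F,O \right)} = -3 + \frac{1}{\sqrt{-2 + O}}$ ($R{\left(F,O \right)} = -3 + \left(0 F + \frac{1}{\sqrt{O - 2}}\right) = -3 + \left(0 + \frac{1}{\sqrt{-2 + O}}\right) = -3 + \frac{1}{\sqrt{-2 + O}}$)
$\left(\left(2 - 104\right) + R{\left(1^{2},1 \right)}\right)^{2} = \left(\left(2 - 104\right) - \left(3 - \frac{1}{\sqrt{-2 + 1}}\right)\right)^{2} = \left(-102 - \left(3 - \frac{1}{\sqrt{-1}}\right)\right)^{2} = \left(-102 - \left(3 + i\right)\right)^{2} = \left(-105 - i\right)^{2}$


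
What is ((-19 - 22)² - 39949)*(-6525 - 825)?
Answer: 281269800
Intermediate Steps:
((-19 - 22)² - 39949)*(-6525 - 825) = ((-41)² - 39949)*(-7350) = (1681 - 39949)*(-7350) = -38268*(-7350) = 281269800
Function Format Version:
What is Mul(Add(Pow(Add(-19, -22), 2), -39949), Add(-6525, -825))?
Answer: 281269800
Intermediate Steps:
Mul(Add(Pow(Add(-19, -22), 2), -39949), Add(-6525, -825)) = Mul(Add(Pow(-41, 2), -39949), -7350) = Mul(Add(1681, -39949), -7350) = Mul(-38268, -7350) = 281269800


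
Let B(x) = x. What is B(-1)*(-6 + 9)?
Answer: -3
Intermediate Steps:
B(-1)*(-6 + 9) = -(-6 + 9) = -1*3 = -3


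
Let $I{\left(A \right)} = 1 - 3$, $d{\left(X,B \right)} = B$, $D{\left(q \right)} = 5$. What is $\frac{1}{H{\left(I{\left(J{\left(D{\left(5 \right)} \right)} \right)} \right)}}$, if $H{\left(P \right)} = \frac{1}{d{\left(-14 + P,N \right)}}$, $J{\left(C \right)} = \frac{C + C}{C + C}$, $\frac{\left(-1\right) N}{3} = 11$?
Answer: $-33$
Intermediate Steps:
$N = -33$ ($N = \left(-3\right) 11 = -33$)
$J{\left(C \right)} = 1$ ($J{\left(C \right)} = \frac{2 C}{2 C} = 2 C \frac{1}{2 C} = 1$)
$I{\left(A \right)} = -2$
$H{\left(P \right)} = - \frac{1}{33}$ ($H{\left(P \right)} = \frac{1}{-33} = - \frac{1}{33}$)
$\frac{1}{H{\left(I{\left(J{\left(D{\left(5 \right)} \right)} \right)} \right)}} = \frac{1}{- \frac{1}{33}} = -33$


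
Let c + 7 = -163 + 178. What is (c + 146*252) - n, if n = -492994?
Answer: 529794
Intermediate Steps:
c = 8 (c = -7 + (-163 + 178) = -7 + 15 = 8)
(c + 146*252) - n = (8 + 146*252) - 1*(-492994) = (8 + 36792) + 492994 = 36800 + 492994 = 529794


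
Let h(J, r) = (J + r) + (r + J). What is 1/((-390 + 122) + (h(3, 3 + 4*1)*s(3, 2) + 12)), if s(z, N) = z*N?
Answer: -1/136 ≈ -0.0073529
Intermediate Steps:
h(J, r) = 2*J + 2*r (h(J, r) = (J + r) + (J + r) = 2*J + 2*r)
s(z, N) = N*z
1/((-390 + 122) + (h(3, 3 + 4*1)*s(3, 2) + 12)) = 1/((-390 + 122) + ((2*3 + 2*(3 + 4*1))*(2*3) + 12)) = 1/(-268 + ((6 + 2*(3 + 4))*6 + 12)) = 1/(-268 + ((6 + 2*7)*6 + 12)) = 1/(-268 + ((6 + 14)*6 + 12)) = 1/(-268 + (20*6 + 12)) = 1/(-268 + (120 + 12)) = 1/(-268 + 132) = 1/(-136) = -1/136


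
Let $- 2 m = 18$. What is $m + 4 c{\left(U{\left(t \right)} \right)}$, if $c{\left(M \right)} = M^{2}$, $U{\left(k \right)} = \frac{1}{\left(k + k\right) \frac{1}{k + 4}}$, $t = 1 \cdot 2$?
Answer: $0$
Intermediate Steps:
$m = -9$ ($m = \left(- \frac{1}{2}\right) 18 = -9$)
$t = 2$
$U{\left(k \right)} = \frac{4 + k}{2 k}$ ($U{\left(k \right)} = \frac{1}{2 k \frac{1}{4 + k}} = \frac{4 + k}{2 k}$)
$m + 4 c{\left(U{\left(t \right)} \right)} = -9 + 4 \left(\frac{4 + 2}{2 \cdot 2}\right)^{2} = -9 + 4 \left(\frac{1}{2} \cdot \frac{1}{2} \cdot 6\right)^{2} = -9 + 4 \left(\frac{3}{2}\right)^{2} = -9 + 4 \cdot \frac{9}{4} = -9 + 9 = 0$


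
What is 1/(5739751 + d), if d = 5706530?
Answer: 1/11446281 ≈ 8.7365e-8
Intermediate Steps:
1/(5739751 + d) = 1/(5739751 + 5706530) = 1/11446281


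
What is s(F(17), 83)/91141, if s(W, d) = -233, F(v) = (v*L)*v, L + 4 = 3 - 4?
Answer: -233/91141 ≈ -0.0025565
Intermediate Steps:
L = -5 (L = -4 + (3 - 4) = -4 - 1 = -5)
F(v) = -5*v² (F(v) = (v*(-5))*v = (-5*v)*v = -5*v²)
s(F(17), 83)/91141 = -233/91141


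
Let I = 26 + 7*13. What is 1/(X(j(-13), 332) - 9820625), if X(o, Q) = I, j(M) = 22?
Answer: -1/9820508 ≈ -1.0183e-7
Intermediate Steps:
I = 117 (I = 26 + 91 = 117)
X(o, Q) = 117
1/(X(j(-13), 332) - 9820625) = 1/(117 - 9820625) = 1/(-9820508) = -1/9820508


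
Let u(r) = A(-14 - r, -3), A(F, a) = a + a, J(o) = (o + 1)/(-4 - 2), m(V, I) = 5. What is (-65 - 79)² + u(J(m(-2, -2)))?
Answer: 20730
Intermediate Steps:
J(o) = -⅙ - o/6 (J(o) = (1 + o)/(-6) = (1 + o)*(-⅙) = -⅙ - o/6)
A(F, a) = 2*a
u(r) = -6 (u(r) = 2*(-3) = -6)
(-65 - 79)² + u(J(m(-2, -2))) = (-65 - 79)² - 6 = (-144)² - 6 = 20736 - 6 = 20730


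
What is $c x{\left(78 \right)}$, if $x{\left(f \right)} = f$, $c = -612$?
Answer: $-47736$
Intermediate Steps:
$c x{\left(78 \right)} = \left(-612\right) 78 = -47736$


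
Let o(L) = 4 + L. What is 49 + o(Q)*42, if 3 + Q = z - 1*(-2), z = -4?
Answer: 7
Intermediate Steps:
Q = -5 (Q = -3 + (-4 - 1*(-2)) = -3 + (-4 + 2) = -3 - 2 = -5)
49 + o(Q)*42 = 49 + (4 - 5)*42 = 49 - 1*42 = 49 - 42 = 7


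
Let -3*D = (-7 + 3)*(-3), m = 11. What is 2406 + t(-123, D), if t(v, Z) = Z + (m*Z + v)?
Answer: 2235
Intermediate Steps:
D = -4 (D = -(-7 + 3)*(-3)/3 = -(-4)*(-3)/3 = -1/3*12 = -4)
t(v, Z) = v + 12*Z (t(v, Z) = Z + (11*Z + v) = Z + (v + 11*Z) = v + 12*Z)
2406 + t(-123, D) = 2406 + (-123 + 12*(-4)) = 2406 + (-123 - 48) = 2406 - 171 = 2235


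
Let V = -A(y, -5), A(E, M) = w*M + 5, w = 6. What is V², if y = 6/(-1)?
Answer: 625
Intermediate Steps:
y = -6 (y = 6*(-1) = -6)
A(E, M) = 5 + 6*M (A(E, M) = 6*M + 5 = 5 + 6*M)
V = 25 (V = -(5 + 6*(-5)) = -(5 - 30) = -1*(-25) = 25)
V² = 25² = 625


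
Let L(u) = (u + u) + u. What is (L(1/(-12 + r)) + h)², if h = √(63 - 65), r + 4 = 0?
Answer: (3 - 16*I*√2)²/256 ≈ -1.9648 - 0.53033*I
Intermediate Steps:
r = -4 (r = -4 + 0 = -4)
L(u) = 3*u (L(u) = 2*u + u = 3*u)
h = I*√2 (h = √(-2) = I*√2 ≈ 1.4142*I)
(L(1/(-12 + r)) + h)² = (3/(-12 - 4) + I*√2)² = (3/(-16) + I*√2)² = (3*(-1/16) + I*√2)² = (-3/16 + I*√2)²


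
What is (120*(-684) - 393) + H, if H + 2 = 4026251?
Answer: 3943776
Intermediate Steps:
H = 4026249 (H = -2 + 4026251 = 4026249)
(120*(-684) - 393) + H = (120*(-684) - 393) + 4026249 = (-82080 - 393) + 4026249 = -82473 + 4026249 = 3943776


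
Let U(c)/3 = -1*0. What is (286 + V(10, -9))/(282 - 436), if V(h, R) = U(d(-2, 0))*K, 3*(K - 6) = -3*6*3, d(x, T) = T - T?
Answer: -13/7 ≈ -1.8571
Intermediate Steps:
d(x, T) = 0
U(c) = 0 (U(c) = 3*(-1*0) = 3*0 = 0)
K = -12 (K = 6 + (-3*6*3)/3 = 6 + (-18*3)/3 = 6 + (⅓)*(-54) = 6 - 18 = -12)
V(h, R) = 0 (V(h, R) = 0*(-12) = 0)
(286 + V(10, -9))/(282 - 436) = (286 + 0)/(282 - 436) = 286/(-154) = 286*(-1/154) = -13/7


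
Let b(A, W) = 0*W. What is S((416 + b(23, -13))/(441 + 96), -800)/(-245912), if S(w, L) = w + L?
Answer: 53648/16506843 ≈ 0.0032500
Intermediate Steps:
b(A, W) = 0
S(w, L) = L + w
S((416 + b(23, -13))/(441 + 96), -800)/(-245912) = (-800 + (416 + 0)/(441 + 96))/(-245912) = (-800 + 416/537)*(-1/245912) = -429184/537*(-1/245912) = 53648/16506843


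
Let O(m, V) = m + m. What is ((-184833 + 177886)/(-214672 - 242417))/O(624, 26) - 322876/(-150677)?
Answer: 184184715572191/85953253467744 ≈ 2.1428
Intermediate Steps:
O(m, V) = 2*m
((-184833 + 177886)/(-214672 - 242417))/O(624, 26) - 322876/(-150677) = ((-184833 + 177886)/(-214672 - 242417))/((2*624)) - 322876/(-150677) = -6947/(-457089)/1248 - 322876*(-1/150677) = -6947*(-1/457089)*(1/1248) + 322876/150677 = (6947/457089)*(1/1248) + 322876/150677 = 6947/570447072 + 322876/150677 = 184184715572191/85953253467744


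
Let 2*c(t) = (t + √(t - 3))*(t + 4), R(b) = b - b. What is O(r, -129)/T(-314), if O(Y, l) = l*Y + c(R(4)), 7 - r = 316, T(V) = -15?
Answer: -13287/5 - 2*I*√3/15 ≈ -2657.4 - 0.23094*I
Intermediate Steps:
r = -309 (r = 7 - 1*316 = 7 - 316 = -309)
R(b) = 0
c(t) = (4 + t)*(t + √(-3 + t))/2 (c(t) = ((t + √(t - 3))*(t + 4))/2 = ((t + √(-3 + t))*(4 + t))/2 = ((4 + t)*(t + √(-3 + t)))/2 = (4 + t)*(t + √(-3 + t))/2)
O(Y, l) = Y*l + 2*I*√3 (O(Y, l) = l*Y + ((½)*0² + 2*0 + 2*√(-3 + 0) + (½)*0*√(-3 + 0)) = Y*l + ((½)*0 + 0 + 2*√(-3) + (½)*0*√(-3)) = Y*l + (0 + 0 + 2*(I*√3) + (½)*0*(I*√3)) = Y*l + (0 + 0 + 2*I*√3 + 0) = Y*l + 2*I*√3)
O(r, -129)/T(-314) = (-309*(-129) + 2*I*√3)/(-15) = (39861 + 2*I*√3)*(-1/15) = -13287/5 - 2*I*√3/15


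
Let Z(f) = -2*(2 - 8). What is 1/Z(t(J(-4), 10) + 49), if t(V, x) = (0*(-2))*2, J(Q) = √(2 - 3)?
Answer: 1/12 ≈ 0.083333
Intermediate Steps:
J(Q) = I (J(Q) = √(-1) = I)
t(V, x) = 0 (t(V, x) = 0*2 = 0)
Z(f) = 12 (Z(f) = -2*(-6) = 12)
1/Z(t(J(-4), 10) + 49) = 1/12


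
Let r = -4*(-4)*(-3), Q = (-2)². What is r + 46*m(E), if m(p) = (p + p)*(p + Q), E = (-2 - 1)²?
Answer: 10716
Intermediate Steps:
E = 9 (E = (-3)² = 9)
Q = 4
m(p) = 2*p*(4 + p) (m(p) = (p + p)*(p + 4) = (2*p)*(4 + p) = 2*p*(4 + p))
r = -48 (r = 16*(-3) = -48)
r + 46*m(E) = -48 + 46*(2*9*(4 + 9)) = -48 + 46*(2*9*13) = -48 + 46*234 = -48 + 10764 = 10716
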